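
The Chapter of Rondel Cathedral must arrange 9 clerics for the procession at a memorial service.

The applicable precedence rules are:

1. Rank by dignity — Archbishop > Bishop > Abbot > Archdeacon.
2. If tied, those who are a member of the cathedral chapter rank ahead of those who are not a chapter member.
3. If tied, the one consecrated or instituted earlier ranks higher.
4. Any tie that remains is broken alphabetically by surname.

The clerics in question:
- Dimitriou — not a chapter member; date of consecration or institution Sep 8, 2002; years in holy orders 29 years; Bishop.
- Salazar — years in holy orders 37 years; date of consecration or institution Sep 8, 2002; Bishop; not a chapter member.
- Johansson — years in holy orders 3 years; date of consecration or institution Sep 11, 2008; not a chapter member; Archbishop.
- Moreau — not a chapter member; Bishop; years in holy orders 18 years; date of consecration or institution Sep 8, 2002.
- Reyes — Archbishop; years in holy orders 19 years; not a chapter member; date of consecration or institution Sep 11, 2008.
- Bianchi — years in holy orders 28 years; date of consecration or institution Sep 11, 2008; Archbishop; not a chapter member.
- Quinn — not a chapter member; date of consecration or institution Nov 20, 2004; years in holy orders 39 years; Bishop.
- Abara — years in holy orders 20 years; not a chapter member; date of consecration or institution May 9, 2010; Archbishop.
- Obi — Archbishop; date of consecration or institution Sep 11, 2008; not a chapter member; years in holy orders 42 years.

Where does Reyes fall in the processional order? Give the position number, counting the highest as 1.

4

By dignity: Bianchi, Johansson, Obi, Reyes and Abara (Archbishop); then Dimitriou, Moreau, Salazar and Quinn (Bishop).
Bianchi, Johansson, Obi, Reyes and Abara are each not a chapter member, so the next rule applies.
Among Bianchi, Johansson, Obi, Reyes and Abara, by date of consecration or institution (earlier first): Bianchi, Johansson, Obi and Reyes (Sep 11, 2008) before Abara (May 9, 2010).
Among Bianchi, Johansson, Obi and Reyes, alphabetically by surname: Bianchi before Johansson before Obi before Reyes.
Dimitriou, Moreau, Salazar and Quinn are each not a chapter member, so the next rule applies.
Among Dimitriou, Moreau, Salazar and Quinn, by date of consecration or institution (earlier first): Dimitriou, Moreau and Salazar (Sep 8, 2002) before Quinn (Nov 20, 2004).
Among Dimitriou, Moreau and Salazar, alphabetically by surname: Dimitriou before Moreau before Salazar.
Order: Bianchi, Johansson, Obi, Reyes, Abara, Dimitriou, Moreau, Salazar, Quinn. So position 4.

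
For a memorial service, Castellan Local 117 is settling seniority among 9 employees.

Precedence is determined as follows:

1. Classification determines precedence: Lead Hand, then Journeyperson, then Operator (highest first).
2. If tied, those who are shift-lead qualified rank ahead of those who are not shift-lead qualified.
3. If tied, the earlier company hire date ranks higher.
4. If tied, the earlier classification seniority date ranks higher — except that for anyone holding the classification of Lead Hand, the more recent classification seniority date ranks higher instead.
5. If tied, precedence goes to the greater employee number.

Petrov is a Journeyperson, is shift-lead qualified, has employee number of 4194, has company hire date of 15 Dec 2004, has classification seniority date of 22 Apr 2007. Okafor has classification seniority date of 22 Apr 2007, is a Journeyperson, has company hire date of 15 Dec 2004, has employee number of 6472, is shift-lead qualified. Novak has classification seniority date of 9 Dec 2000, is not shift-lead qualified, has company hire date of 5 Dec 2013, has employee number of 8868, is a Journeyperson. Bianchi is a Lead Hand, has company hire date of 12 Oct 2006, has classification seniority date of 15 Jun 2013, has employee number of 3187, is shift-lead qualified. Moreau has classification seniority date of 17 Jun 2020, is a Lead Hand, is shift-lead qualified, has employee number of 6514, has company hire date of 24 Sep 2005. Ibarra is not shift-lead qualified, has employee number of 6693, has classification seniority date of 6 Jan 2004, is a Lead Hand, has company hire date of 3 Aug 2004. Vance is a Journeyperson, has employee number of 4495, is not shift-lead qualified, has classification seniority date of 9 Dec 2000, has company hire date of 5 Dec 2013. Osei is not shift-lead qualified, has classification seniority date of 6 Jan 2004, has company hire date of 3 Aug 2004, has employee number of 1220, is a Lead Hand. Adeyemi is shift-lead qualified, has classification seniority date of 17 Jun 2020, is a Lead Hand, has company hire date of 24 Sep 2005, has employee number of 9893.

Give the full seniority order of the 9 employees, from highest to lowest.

Adeyemi, Moreau, Bianchi, Ibarra, Osei, Okafor, Petrov, Novak, Vance

By classification: Adeyemi, Moreau, Bianchi, Ibarra and Osei (Lead Hand); then Okafor, Petrov, Novak and Vance (Journeyperson).
Among Adeyemi, Moreau, Bianchi, Ibarra and Osei, shift-lead qualified before not shift-lead qualified: Adeyemi, Moreau and Bianchi (shift-lead qualified) before Ibarra and Osei (not shift-lead qualified).
Among Adeyemi, Moreau and Bianchi, by company hire date (earlier first): Adeyemi and Moreau (24 Sep 2005) before Bianchi (12 Oct 2006).
Adeyemi and Moreau both have classification seniority date 17 Jun 2020, so the next rule applies.
Among Adeyemi and Moreau, by employee number (higher first): Adeyemi (9893) before Moreau (6514).
Ibarra and Osei both have company hire date 3 Aug 2004, so the next rule applies.
Ibarra and Osei both have classification seniority date 6 Jan 2004, so the next rule applies.
Among Ibarra and Osei, by employee number (higher first): Ibarra (6693) before Osei (1220).
Among Okafor, Petrov, Novak and Vance, shift-lead qualified before not shift-lead qualified: Okafor and Petrov (shift-lead qualified) before Novak and Vance (not shift-lead qualified).
Okafor and Petrov both have company hire date 15 Dec 2004, so the next rule applies.
Okafor and Petrov both have classification seniority date 22 Apr 2007, so the next rule applies.
Among Okafor and Petrov, by employee number (higher first): Okafor (6472) before Petrov (4194).
Novak and Vance both have company hire date 5 Dec 2013, so the next rule applies.
Novak and Vance both have classification seniority date 9 Dec 2000, so the next rule applies.
Among Novak and Vance, by employee number (higher first): Novak (8868) before Vance (4495).
Full order: Adeyemi, Moreau, Bianchi, Ibarra, Osei, Okafor, Petrov, Novak, Vance.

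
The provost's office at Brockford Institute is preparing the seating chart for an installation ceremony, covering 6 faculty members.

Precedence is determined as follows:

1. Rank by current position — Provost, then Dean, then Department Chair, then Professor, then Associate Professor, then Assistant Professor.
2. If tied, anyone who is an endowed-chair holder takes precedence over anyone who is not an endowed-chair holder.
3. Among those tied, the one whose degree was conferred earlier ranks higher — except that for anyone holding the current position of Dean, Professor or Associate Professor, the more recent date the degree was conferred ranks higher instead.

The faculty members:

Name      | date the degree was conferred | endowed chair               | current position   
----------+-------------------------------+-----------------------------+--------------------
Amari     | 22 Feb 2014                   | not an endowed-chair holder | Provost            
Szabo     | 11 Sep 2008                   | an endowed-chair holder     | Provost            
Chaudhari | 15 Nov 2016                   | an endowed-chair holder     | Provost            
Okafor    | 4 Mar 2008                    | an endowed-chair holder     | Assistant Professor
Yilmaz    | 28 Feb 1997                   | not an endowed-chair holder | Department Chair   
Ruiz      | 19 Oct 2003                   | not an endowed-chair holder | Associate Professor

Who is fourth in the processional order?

By current position: Szabo, Chaudhari and Amari (Provost); then Yilmaz (Department Chair); then Ruiz (Associate Professor); then Okafor (Assistant Professor).
Among Szabo, Chaudhari and Amari, an endowed-chair holder before not an endowed-chair holder: Szabo and Chaudhari (an endowed-chair holder) before Amari (not an endowed-chair holder).
Among Szabo and Chaudhari, by date the degree was conferred (earlier first): Szabo (11 Sep 2008) before Chaudhari (15 Nov 2016).
Order: Szabo, Chaudhari, Amari, Yilmaz, Ruiz, Okafor.

Yilmaz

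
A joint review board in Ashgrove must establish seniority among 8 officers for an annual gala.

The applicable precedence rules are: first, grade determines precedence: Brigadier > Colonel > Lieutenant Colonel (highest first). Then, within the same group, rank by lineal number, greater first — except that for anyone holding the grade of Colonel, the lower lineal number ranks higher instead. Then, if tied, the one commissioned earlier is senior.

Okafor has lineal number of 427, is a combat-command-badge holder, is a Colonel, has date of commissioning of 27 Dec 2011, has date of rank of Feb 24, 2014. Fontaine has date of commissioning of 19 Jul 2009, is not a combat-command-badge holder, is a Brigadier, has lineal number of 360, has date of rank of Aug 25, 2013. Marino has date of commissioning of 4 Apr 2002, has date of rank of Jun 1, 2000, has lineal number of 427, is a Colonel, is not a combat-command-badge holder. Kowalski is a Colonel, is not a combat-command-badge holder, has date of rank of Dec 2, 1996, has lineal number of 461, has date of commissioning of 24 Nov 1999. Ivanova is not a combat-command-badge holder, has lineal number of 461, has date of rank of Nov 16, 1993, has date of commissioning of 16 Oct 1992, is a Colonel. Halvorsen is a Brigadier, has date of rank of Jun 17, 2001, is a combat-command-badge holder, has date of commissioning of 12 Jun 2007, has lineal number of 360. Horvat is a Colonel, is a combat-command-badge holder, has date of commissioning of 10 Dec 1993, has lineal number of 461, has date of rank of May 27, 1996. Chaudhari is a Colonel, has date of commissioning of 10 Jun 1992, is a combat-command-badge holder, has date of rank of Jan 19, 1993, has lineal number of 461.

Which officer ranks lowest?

By grade: Halvorsen and Fontaine (Brigadier); then Marino, Okafor, Chaudhari, Ivanova, Horvat and Kowalski (Colonel).
Halvorsen and Fontaine both have lineal number 360, so the next rule applies.
Among Halvorsen and Fontaine, by date of commissioning (earlier first): Halvorsen (12 Jun 2007) before Fontaine (19 Jul 2009).
Among Marino, Okafor, Chaudhari, Ivanova, Horvat and Kowalski, by lineal number (lower first) (reversed rule for this group): Marino and Okafor (427) before Chaudhari, Ivanova, Horvat and Kowalski (461).
Among Marino and Okafor, by date of commissioning (earlier first): Marino (4 Apr 2002) before Okafor (27 Dec 2011).
Among Chaudhari, Ivanova, Horvat and Kowalski, by date of commissioning (earlier first): Chaudhari (10 Jun 1992) before Ivanova (16 Oct 1992) before Horvat (10 Dec 1993) before Kowalski (24 Nov 1999).
Order: Halvorsen, Fontaine, Marino, Okafor, Chaudhari, Ivanova, Horvat, Kowalski.

Kowalski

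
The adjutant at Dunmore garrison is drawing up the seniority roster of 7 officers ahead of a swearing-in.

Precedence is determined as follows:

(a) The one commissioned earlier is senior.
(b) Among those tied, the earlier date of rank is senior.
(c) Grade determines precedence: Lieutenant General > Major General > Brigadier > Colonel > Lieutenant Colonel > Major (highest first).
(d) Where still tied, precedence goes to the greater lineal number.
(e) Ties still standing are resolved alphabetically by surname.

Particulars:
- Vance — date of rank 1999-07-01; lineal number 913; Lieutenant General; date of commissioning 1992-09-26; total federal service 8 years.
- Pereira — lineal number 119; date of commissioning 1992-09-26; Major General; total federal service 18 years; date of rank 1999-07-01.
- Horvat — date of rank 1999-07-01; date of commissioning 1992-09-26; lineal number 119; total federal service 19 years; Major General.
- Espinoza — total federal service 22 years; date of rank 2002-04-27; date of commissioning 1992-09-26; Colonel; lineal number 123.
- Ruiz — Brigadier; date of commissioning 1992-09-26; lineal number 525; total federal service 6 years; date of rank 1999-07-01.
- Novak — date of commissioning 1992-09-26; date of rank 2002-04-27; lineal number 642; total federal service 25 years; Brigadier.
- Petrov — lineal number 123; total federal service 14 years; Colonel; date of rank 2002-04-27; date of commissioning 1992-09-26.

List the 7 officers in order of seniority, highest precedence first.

Vance, Horvat, Pereira, Ruiz, Novak, Espinoza, Petrov

By date of commissioning (earlier first): Vance, Horvat, Pereira, Ruiz, Novak, Espinoza and Petrov (each 1992-09-26).
Among Vance, Horvat, Pereira, Ruiz, Novak, Espinoza and Petrov, by date of rank (earlier first): Vance, Horvat, Pereira and Ruiz (1999-07-01) before Novak, Espinoza and Petrov (2002-04-27).
Among Vance, Horvat, Pereira and Ruiz, by grade: Vance (Lieutenant General) before Horvat and Pereira (Major General) before Ruiz (Brigadier).
Horvat and Pereira both have lineal number 119, so the next rule applies.
Among Horvat and Pereira, alphabetically by surname: Horvat before Pereira.
Among Novak, Espinoza and Petrov, by grade: Novak (Brigadier) before Espinoza and Petrov (Colonel).
Espinoza and Petrov both have lineal number 123, so the next rule applies.
Among Espinoza and Petrov, alphabetically by surname: Espinoza before Petrov.
Full order: Vance, Horvat, Pereira, Ruiz, Novak, Espinoza, Petrov.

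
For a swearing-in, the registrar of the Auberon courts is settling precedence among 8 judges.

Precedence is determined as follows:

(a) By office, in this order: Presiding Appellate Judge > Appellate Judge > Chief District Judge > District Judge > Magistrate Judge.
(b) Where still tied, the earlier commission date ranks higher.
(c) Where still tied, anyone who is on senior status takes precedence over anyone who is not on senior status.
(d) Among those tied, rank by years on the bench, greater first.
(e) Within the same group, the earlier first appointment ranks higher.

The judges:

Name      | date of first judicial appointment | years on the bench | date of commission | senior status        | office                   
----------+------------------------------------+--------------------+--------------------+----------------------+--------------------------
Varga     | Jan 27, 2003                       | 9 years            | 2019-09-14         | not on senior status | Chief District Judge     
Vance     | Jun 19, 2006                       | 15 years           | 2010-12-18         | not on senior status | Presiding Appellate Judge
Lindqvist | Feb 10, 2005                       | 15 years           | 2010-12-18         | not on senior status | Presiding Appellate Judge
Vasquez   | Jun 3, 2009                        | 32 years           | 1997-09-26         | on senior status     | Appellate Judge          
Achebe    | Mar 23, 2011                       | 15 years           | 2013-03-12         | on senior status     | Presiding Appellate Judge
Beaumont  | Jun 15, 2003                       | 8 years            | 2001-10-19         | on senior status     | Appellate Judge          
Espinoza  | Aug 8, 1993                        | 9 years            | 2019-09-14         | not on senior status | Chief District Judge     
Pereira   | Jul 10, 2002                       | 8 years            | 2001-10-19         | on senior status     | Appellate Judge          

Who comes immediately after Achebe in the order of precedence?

By office: Lindqvist, Vance and Achebe (Presiding Appellate Judge); then Vasquez, Pereira and Beaumont (Appellate Judge); then Espinoza and Varga (Chief District Judge).
Among Lindqvist, Vance and Achebe, by date of commission (earlier first): Lindqvist and Vance (2010-12-18) before Achebe (2013-03-12).
Lindqvist and Vance are each not on senior status, so the next rule applies.
Lindqvist and Vance both have years on the bench 15 years, so the next rule applies.
Among Lindqvist and Vance, by date of first judicial appointment (earlier first): Lindqvist (Feb 10, 2005) before Vance (Jun 19, 2006).
Among Vasquez, Pereira and Beaumont, by date of commission (earlier first): Vasquez (1997-09-26) before Pereira and Beaumont (2001-10-19).
Pereira and Beaumont are each on senior status, so the next rule applies.
Pereira and Beaumont both have years on the bench 8 years, so the next rule applies.
Among Pereira and Beaumont, by date of first judicial appointment (earlier first): Pereira (Jul 10, 2002) before Beaumont (Jun 15, 2003).
Espinoza and Varga both have date of commission 2019-09-14, so the next rule applies.
Espinoza and Varga are each not on senior status, so the next rule applies.
Espinoza and Varga both have years on the bench 9 years, so the next rule applies.
Among Espinoza and Varga, by date of first judicial appointment (earlier first): Espinoza (Aug 8, 1993) before Varga (Jan 27, 2003).
Order: Lindqvist, Vance, Achebe, Vasquez, Pereira, Beaumont, Espinoza, Varga.

Vasquez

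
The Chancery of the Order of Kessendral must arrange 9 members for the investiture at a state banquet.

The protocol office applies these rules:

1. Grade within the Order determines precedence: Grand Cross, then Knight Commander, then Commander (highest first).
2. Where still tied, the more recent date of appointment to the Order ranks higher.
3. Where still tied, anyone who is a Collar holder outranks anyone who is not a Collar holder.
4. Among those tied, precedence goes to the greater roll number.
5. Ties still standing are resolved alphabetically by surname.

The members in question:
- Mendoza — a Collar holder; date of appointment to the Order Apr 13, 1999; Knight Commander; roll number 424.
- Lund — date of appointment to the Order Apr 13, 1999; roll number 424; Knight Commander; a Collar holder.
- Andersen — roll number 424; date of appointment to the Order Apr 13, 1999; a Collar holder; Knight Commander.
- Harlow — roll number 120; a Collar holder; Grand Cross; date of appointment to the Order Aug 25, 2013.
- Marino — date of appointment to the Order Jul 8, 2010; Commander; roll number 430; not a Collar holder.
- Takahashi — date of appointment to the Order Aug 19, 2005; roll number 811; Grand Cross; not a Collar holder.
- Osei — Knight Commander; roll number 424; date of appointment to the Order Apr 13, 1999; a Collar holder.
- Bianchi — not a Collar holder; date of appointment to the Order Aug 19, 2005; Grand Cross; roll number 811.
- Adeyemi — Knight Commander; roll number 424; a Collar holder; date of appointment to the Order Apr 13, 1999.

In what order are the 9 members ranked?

Harlow, Bianchi, Takahashi, Adeyemi, Andersen, Lund, Mendoza, Osei, Marino

By grade within the Order: Harlow, Bianchi and Takahashi (Grand Cross); then Adeyemi, Andersen, Lund, Mendoza and Osei (Knight Commander); then Marino (Commander).
Among Harlow, Bianchi and Takahashi, by date of appointment to the Order (later first): Harlow (Aug 25, 2013) before Bianchi and Takahashi (Aug 19, 2005).
Bianchi and Takahashi are each not a Collar holder, so the next rule applies.
Bianchi and Takahashi both have roll number 811, so the next rule applies.
Among Bianchi and Takahashi, alphabetically by surname: Bianchi before Takahashi.
Adeyemi, Andersen, Lund, Mendoza and Osei all have date of appointment to the Order Apr 13, 1999, so the next rule applies.
Adeyemi, Andersen, Lund, Mendoza and Osei are each a Collar holder, so the next rule applies.
Adeyemi, Andersen, Lund, Mendoza and Osei all have roll number 424, so the next rule applies.
Among Adeyemi, Andersen, Lund, Mendoza and Osei, alphabetically by surname: Adeyemi before Andersen before Lund before Mendoza before Osei.
Full order: Harlow, Bianchi, Takahashi, Adeyemi, Andersen, Lund, Mendoza, Osei, Marino.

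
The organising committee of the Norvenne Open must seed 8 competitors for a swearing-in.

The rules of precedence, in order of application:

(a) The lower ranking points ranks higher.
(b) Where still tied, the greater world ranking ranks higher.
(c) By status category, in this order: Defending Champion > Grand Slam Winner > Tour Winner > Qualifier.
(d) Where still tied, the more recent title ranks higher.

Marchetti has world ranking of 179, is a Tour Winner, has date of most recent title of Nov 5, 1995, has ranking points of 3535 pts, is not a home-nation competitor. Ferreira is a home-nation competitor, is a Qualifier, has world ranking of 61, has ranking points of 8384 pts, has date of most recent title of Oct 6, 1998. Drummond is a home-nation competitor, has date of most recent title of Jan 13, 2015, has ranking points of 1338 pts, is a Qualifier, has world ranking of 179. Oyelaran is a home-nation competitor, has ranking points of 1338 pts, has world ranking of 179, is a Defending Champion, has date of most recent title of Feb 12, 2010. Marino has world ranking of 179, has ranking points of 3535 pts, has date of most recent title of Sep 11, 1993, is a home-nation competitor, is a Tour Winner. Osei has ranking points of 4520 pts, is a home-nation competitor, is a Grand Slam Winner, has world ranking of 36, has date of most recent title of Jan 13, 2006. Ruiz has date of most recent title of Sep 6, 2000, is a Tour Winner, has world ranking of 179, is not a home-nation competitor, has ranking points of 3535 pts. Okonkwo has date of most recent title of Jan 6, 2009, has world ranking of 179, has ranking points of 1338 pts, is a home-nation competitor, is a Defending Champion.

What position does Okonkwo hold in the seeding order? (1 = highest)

By ranking points (lower first): Oyelaran, Okonkwo and Drummond (each 1338 pts); then Ruiz, Marchetti and Marino (each 3535 pts); then Osei (4520 pts); then Ferreira (8384 pts).
Oyelaran, Okonkwo and Drummond all have world ranking 179, so the next rule applies.
Among Oyelaran, Okonkwo and Drummond, by status category: Oyelaran and Okonkwo (Defending Champion) before Drummond (Qualifier).
Among Oyelaran and Okonkwo, by date of most recent title (later first): Oyelaran (Feb 12, 2010) before Okonkwo (Jan 6, 2009).
Ruiz, Marchetti and Marino all have world ranking 179, so the next rule applies.
Ruiz, Marchetti and Marino are each Tour Winner, so the next rule applies.
Among Ruiz, Marchetti and Marino, by date of most recent title (later first): Ruiz (Sep 6, 2000) before Marchetti (Nov 5, 1995) before Marino (Sep 11, 1993).
Order: Oyelaran, Okonkwo, Drummond, Ruiz, Marchetti, Marino, Osei, Ferreira. So position 2.

2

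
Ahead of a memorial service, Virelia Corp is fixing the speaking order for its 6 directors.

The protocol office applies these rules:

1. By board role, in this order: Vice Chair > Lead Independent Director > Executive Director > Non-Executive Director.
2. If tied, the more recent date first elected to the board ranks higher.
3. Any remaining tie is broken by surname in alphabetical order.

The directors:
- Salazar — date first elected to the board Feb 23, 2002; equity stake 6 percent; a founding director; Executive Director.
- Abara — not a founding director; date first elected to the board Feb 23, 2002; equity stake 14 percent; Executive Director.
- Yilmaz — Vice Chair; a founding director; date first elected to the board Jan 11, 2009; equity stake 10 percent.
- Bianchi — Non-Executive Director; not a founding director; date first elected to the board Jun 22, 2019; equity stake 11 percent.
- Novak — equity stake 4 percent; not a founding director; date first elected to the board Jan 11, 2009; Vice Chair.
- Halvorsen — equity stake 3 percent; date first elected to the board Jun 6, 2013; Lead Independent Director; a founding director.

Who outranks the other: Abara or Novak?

By board role: Novak and Yilmaz (Vice Chair); then Halvorsen (Lead Independent Director); then Abara and Salazar (Executive Director); then Bianchi (Non-Executive Director).
Novak and Yilmaz both have date first elected to the board Jan 11, 2009, so the next rule applies.
Among Novak and Yilmaz, alphabetically by surname: Novak before Yilmaz.
Abara and Salazar both have date first elected to the board Feb 23, 2002, so the next rule applies.
Among Abara and Salazar, alphabetically by surname: Abara before Salazar.
So Novak takes precedence.

Novak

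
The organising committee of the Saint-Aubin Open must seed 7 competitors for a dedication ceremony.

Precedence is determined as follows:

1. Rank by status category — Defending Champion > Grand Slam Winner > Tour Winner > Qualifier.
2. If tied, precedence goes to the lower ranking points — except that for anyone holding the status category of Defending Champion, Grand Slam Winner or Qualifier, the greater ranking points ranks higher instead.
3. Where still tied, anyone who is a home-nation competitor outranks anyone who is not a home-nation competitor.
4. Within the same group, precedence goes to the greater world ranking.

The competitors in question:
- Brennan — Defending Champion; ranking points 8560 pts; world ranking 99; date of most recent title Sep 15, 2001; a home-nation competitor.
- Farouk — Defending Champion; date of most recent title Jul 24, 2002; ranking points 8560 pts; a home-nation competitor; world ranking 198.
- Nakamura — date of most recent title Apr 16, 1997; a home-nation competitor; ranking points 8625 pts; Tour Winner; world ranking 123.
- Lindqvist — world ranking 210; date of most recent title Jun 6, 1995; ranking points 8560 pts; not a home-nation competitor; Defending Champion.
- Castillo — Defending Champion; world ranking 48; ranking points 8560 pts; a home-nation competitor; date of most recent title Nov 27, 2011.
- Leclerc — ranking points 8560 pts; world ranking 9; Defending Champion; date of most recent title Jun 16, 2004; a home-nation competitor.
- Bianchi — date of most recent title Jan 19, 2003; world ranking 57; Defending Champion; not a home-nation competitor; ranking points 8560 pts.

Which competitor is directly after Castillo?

Leclerc

By status category: Farouk, Brennan, Castillo, Leclerc, Lindqvist and Bianchi (Defending Champion); then Nakamura (Tour Winner).
Farouk, Brennan, Castillo, Leclerc, Lindqvist and Bianchi all have ranking points 8560 pts, so the next rule applies.
Among Farouk, Brennan, Castillo, Leclerc, Lindqvist and Bianchi, a home-nation competitor before not a home-nation competitor: Farouk, Brennan, Castillo and Leclerc (a home-nation competitor) before Lindqvist and Bianchi (not a home-nation competitor).
Among Farouk, Brennan, Castillo and Leclerc, by world ranking (higher first): Farouk (198) before Brennan (99) before Castillo (48) before Leclerc (9).
Among Lindqvist and Bianchi, by world ranking (higher first): Lindqvist (210) before Bianchi (57).
Order: Farouk, Brennan, Castillo, Leclerc, Lindqvist, Bianchi, Nakamura.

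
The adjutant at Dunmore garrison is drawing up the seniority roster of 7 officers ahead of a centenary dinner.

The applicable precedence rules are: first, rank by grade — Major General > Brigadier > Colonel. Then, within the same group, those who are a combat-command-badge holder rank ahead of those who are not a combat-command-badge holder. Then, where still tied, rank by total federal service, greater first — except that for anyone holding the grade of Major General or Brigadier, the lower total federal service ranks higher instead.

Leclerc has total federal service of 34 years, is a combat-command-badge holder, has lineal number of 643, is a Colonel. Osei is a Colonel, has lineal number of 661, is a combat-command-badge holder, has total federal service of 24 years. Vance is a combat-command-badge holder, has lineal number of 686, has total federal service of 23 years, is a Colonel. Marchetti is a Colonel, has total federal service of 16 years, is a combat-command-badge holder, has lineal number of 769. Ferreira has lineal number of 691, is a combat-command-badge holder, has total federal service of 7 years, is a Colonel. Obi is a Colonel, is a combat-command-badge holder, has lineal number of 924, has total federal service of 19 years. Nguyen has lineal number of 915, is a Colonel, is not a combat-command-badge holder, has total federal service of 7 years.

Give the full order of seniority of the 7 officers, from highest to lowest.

Leclerc, Osei, Vance, Obi, Marchetti, Ferreira, Nguyen

By grade: Leclerc, Osei, Vance, Obi, Marchetti, Ferreira and Nguyen (Colonel).
Among Leclerc, Osei, Vance, Obi, Marchetti, Ferreira and Nguyen, a combat-command-badge holder before not a combat-command-badge holder: Leclerc, Osei, Vance, Obi, Marchetti and Ferreira (a combat-command-badge holder) before Nguyen (not a combat-command-badge holder).
Among Leclerc, Osei, Vance, Obi, Marchetti and Ferreira, by total federal service (higher first): Leclerc (34 years) before Osei (24 years) before Vance (23 years) before Obi (19 years) before Marchetti (16 years) before Ferreira (7 years).
Full order: Leclerc, Osei, Vance, Obi, Marchetti, Ferreira, Nguyen.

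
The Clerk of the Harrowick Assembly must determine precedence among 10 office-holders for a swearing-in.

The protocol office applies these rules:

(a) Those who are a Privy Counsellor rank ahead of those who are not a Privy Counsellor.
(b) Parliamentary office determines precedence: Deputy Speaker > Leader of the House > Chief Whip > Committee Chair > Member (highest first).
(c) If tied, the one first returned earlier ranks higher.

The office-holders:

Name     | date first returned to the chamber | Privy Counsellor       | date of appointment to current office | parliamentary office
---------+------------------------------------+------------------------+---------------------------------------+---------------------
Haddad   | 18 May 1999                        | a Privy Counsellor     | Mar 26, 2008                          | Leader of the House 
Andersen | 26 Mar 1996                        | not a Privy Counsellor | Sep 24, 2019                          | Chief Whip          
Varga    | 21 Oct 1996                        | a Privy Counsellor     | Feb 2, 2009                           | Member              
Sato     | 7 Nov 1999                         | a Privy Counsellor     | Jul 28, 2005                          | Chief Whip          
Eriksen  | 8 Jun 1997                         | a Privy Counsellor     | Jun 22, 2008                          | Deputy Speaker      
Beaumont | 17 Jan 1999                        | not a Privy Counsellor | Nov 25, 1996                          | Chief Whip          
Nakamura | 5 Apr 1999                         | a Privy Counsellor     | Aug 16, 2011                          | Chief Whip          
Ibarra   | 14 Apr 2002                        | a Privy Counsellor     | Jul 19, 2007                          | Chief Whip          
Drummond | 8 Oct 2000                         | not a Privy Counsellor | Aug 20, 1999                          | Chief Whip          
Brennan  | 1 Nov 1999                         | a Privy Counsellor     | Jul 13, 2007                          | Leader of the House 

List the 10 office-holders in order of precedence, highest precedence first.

Eriksen, Haddad, Brennan, Nakamura, Sato, Ibarra, Varga, Andersen, Beaumont, Drummond

By the first rule: Eriksen, Haddad, Brennan, Nakamura, Sato, Ibarra and Varga (each a Privy Counsellor); then Andersen, Beaumont and Drummond (each not a Privy Counsellor).
Among Eriksen, Haddad, Brennan, Nakamura, Sato, Ibarra and Varga, by parliamentary office: Eriksen (Deputy Speaker) before Haddad and Brennan (Leader of the House) before Nakamura, Sato and Ibarra (Chief Whip) before Varga (Member).
Among Haddad and Brennan, by date first returned to the chamber (earlier first): Haddad (18 May 1999) before Brennan (1 Nov 1999).
Among Nakamura, Sato and Ibarra, by date first returned to the chamber (earlier first): Nakamura (5 Apr 1999) before Sato (7 Nov 1999) before Ibarra (14 Apr 2002).
Andersen, Beaumont and Drummond are each Chief Whip, so the next rule applies.
Among Andersen, Beaumont and Drummond, by date first returned to the chamber (earlier first): Andersen (26 Mar 1996) before Beaumont (17 Jan 1999) before Drummond (8 Oct 2000).
Full order: Eriksen, Haddad, Brennan, Nakamura, Sato, Ibarra, Varga, Andersen, Beaumont, Drummond.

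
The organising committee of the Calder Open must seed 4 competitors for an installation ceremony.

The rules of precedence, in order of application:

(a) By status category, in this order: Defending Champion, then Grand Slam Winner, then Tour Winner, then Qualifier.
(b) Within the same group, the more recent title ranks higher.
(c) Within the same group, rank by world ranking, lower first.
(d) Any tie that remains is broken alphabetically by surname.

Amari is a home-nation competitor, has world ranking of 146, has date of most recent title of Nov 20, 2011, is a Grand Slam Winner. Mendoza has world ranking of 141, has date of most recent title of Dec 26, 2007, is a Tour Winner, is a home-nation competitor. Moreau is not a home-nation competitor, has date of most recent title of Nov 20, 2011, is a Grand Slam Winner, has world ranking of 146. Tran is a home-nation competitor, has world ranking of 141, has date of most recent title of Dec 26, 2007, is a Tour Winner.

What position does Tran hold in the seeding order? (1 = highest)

By status category: Amari and Moreau (Grand Slam Winner); then Mendoza and Tran (Tour Winner).
Amari and Moreau both have date of most recent title Nov 20, 2011, so the next rule applies.
Amari and Moreau both have world ranking 146, so the next rule applies.
Among Amari and Moreau, alphabetically by surname: Amari before Moreau.
Mendoza and Tran both have date of most recent title Dec 26, 2007, so the next rule applies.
Mendoza and Tran both have world ranking 141, so the next rule applies.
Among Mendoza and Tran, alphabetically by surname: Mendoza before Tran.
Order: Amari, Moreau, Mendoza, Tran. So position 4.

4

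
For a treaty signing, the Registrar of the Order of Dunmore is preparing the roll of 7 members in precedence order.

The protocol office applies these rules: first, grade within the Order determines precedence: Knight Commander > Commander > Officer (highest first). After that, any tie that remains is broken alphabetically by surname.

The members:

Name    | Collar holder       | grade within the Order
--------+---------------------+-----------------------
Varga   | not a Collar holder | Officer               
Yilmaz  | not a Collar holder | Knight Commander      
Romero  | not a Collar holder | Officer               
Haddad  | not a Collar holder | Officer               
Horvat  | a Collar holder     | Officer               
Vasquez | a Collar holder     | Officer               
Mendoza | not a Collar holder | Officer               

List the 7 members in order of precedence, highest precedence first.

By grade within the Order: Yilmaz (Knight Commander); then Haddad, Horvat, Mendoza, Romero, Varga and Vasquez (Officer).
Among Haddad, Horvat, Mendoza, Romero, Varga and Vasquez, alphabetically by surname: Haddad before Horvat before Mendoza before Romero before Varga before Vasquez.
Full order: Yilmaz, Haddad, Horvat, Mendoza, Romero, Varga, Vasquez.

Yilmaz, Haddad, Horvat, Mendoza, Romero, Varga, Vasquez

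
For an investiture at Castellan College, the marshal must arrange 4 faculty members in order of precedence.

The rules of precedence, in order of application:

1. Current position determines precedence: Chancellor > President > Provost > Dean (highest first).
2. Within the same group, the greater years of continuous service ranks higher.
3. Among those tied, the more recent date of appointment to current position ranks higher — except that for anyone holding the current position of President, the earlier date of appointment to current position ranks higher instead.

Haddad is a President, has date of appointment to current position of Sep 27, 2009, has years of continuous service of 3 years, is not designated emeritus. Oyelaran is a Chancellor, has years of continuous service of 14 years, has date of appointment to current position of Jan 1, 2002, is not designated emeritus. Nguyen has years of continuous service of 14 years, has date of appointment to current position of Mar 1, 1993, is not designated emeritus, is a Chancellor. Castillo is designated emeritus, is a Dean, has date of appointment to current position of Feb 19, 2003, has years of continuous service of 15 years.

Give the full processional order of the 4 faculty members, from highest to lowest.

Oyelaran, Nguyen, Haddad, Castillo

By current position: Oyelaran and Nguyen (Chancellor); then Haddad (President); then Castillo (Dean).
Oyelaran and Nguyen both have years of continuous service 14 years, so the next rule applies.
Among Oyelaran and Nguyen, by date of appointment to current position (later first): Oyelaran (Jan 1, 2002) before Nguyen (Mar 1, 1993).
Full order: Oyelaran, Nguyen, Haddad, Castillo.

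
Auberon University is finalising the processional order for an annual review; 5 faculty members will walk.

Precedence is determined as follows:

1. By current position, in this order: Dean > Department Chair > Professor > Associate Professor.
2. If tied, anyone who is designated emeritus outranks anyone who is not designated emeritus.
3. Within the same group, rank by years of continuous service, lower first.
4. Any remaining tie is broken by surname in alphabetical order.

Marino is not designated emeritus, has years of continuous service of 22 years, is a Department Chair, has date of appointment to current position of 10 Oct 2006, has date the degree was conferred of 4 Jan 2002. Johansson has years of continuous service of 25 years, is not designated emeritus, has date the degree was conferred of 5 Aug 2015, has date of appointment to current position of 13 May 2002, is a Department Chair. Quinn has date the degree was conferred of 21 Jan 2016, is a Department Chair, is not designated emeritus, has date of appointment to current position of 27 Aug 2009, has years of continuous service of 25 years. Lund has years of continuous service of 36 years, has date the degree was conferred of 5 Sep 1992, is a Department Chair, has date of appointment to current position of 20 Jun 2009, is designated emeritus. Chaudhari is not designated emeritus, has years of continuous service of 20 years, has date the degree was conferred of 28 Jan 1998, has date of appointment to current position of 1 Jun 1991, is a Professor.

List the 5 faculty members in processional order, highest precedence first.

Lund, Marino, Johansson, Quinn, Chaudhari

By current position: Lund, Marino, Johansson and Quinn (Department Chair); then Chaudhari (Professor).
Among Lund, Marino, Johansson and Quinn, designated emeritus before not designated emeritus: Lund (designated emeritus) before Marino, Johansson and Quinn (not designated emeritus).
Among Marino, Johansson and Quinn, by years of continuous service (lower first): Marino (22 years) before Johansson and Quinn (25 years).
Among Johansson and Quinn, alphabetically by surname: Johansson before Quinn.
Full order: Lund, Marino, Johansson, Quinn, Chaudhari.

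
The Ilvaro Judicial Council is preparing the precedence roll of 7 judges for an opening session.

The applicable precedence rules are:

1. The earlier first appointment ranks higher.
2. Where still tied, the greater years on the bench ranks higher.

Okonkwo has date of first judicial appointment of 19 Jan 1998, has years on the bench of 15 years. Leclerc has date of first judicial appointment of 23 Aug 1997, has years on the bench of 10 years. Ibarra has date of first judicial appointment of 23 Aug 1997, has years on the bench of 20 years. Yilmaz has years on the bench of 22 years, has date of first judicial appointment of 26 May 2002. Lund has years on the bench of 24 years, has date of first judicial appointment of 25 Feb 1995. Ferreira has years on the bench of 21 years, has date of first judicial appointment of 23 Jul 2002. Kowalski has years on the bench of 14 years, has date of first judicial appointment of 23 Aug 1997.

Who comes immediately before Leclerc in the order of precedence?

By date of first judicial appointment (earlier first): Lund (25 Feb 1995); then Ibarra, Kowalski and Leclerc (each 23 Aug 1997); then Okonkwo (19 Jan 1998); then Yilmaz (26 May 2002); then Ferreira (23 Jul 2002).
Among Ibarra, Kowalski and Leclerc, by years on the bench (higher first): Ibarra (20 years) before Kowalski (14 years) before Leclerc (10 years).
Order: Lund, Ibarra, Kowalski, Leclerc, Okonkwo, Yilmaz, Ferreira.

Kowalski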